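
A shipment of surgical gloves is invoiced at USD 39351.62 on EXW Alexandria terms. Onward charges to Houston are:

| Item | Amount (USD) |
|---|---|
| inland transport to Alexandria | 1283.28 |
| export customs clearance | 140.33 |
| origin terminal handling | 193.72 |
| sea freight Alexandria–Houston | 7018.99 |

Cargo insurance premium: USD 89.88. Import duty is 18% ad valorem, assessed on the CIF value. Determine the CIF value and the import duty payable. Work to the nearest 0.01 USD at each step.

CIF value: USD 48077.82; import duty: USD 8654.01

CIF = EXW price + pre-shipment costs + freight + insurance
CIF = 39351.62 + 1283.28 + 140.33 + 193.72 + 7018.99 + 89.88 = 48077.82
Import duty = 48077.82 × 18% = 8654.01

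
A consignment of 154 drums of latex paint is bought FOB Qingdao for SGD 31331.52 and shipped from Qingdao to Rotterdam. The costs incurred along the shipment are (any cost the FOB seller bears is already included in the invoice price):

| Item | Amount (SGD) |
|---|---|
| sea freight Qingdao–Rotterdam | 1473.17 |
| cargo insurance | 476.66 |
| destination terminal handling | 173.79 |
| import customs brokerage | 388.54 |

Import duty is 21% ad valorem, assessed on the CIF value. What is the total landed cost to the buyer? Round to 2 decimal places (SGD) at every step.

FOB: the seller bears costs until goods are on board at the origin port; the buyer bears freight, insurance and all costs thereafter.
CIF value = FOB price + freight + insurance = 31331.52 + 1473.17 + 476.66 = 33281.35
Import duty = 33281.35 × 21% = 6989.08
Buyer bears: freight 1473.17 + insurance 476.66 + destination terminal 173.79 + brokerage 388.54 + duty 6989.08 = 9501.24
Landed cost = invoice 31331.52 + 9501.24 = 40832.76

Total landed cost: SGD 40832.76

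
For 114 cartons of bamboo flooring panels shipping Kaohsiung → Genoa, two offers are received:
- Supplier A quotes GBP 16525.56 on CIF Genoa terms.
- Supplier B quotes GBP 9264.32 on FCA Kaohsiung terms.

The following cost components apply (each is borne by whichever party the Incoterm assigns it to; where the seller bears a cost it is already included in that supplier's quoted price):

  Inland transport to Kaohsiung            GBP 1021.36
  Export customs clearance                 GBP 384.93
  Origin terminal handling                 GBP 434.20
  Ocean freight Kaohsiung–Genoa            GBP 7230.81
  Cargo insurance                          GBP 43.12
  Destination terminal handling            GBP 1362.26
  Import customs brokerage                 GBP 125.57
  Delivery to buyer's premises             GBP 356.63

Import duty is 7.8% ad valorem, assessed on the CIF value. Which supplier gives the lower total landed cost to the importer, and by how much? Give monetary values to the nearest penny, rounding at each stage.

Supplier A is cheaper by GBP 481.75

Supplier A (CIF):
The CIF price already equals the CIF value: 16525.56
Import duty = 16525.56 × 7.8% = 1288.99
Buyer bears (A): 1362.26 + 125.57 + 356.63 = 1844.46
Landed cost (A) = invoice 16525.56 + 1844.46 + duty 1288.99 = 19659.01
Supplier B (FCA):
CIF value = FCA price + origin terminal + freight + insurance = 9264.32 + 434.20 + 7230.81 + 43.12 = 16972.45
Import duty = 16972.45 × 7.8% = 1323.85
Buyer bears (B): 434.20 + 7230.81 + 43.12 + 1362.26 + 125.57 + 356.63 = 9552.59
Landed cost (B) = invoice 9264.32 + 9552.59 + duty 1323.85 = 20140.76
Difference = |19659.01 − 20140.76| = 481.75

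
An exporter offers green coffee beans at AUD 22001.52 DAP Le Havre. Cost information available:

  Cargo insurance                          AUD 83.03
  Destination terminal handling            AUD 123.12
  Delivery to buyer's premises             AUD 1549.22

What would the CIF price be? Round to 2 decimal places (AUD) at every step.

Not relevant to the conversion: insurance — on the seller under both DAP and CIF; already in the DAP price and stays in the CIF price.
From DAP to CIF, the seller no longer bears: destination terminal, delivery.
CIF price = 22001.52 − 123.12 − 1549.22 = 20329.18

CIF price: AUD 20329.18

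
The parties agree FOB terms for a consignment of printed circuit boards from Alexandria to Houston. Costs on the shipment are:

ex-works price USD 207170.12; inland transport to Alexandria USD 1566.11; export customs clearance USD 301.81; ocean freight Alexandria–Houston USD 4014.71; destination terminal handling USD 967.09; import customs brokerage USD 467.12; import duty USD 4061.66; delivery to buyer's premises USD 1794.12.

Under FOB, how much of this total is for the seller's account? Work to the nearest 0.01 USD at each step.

Seller's account: USD 209038.04

FOB: the seller bears costs until goods are on board at the origin port; the buyer bears freight, insurance and all costs thereafter.
Seller's account: goods 207170.12 + inland to port 1566.11 + export clearance 301.81 = 209038.04
Buyer's account: freight 4014.71 + destination terminal 967.09 + brokerage 467.12 + duty 4061.66 + delivery 1794.12 = 11304.70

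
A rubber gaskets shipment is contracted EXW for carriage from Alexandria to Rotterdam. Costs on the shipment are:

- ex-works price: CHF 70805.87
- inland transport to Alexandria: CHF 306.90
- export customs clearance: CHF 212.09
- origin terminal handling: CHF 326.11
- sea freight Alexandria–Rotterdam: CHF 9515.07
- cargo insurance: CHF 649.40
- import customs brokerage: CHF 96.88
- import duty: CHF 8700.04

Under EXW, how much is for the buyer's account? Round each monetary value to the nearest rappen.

Buyer's account: CHF 19806.49

EXW: the seller makes goods available at their premises; the buyer bears all onward costs.
Seller's account: goods 70805.87 = 70805.87
Buyer's account: inland to port 306.90 + export clearance 212.09 + origin terminal 326.11 + freight 9515.07 + insurance 649.40 + brokerage 96.88 + duty 8700.04 = 19806.49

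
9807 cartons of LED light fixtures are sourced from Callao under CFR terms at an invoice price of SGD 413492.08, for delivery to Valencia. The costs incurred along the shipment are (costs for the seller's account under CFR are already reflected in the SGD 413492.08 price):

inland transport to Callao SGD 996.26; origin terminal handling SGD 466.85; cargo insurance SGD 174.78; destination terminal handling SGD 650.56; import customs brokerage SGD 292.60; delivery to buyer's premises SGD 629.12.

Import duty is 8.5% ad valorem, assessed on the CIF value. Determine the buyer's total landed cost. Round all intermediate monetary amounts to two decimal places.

CFR: the seller pays costs through ocean freight to the destination port, but not insurance.
Already in the invoice (seller's account under CFR): inland to port, origin terminal — exclude.
CIF value = CFR price + insurance = 413492.08 + 174.78 = 413666.86
Import duty = 413666.86 × 8.5% = 35161.68
Buyer bears: insurance 174.78 + destination terminal 650.56 + brokerage 292.60 + delivery 629.12 + duty 35161.68 = 36908.74
Landed cost = invoice 413492.08 + 36908.74 = 450400.82

Total landed cost: SGD 450400.82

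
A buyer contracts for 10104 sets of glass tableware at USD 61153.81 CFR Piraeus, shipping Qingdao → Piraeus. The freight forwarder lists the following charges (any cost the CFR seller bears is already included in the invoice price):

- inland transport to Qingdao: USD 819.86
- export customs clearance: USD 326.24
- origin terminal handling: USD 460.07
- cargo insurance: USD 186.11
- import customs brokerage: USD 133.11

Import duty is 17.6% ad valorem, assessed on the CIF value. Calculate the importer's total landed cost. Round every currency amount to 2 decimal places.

Total landed cost: USD 72268.86

CFR: the seller pays costs through ocean freight to the destination port, but not insurance.
Already in the invoice (seller's account under CFR): inland to port, export clearance, origin terminal — exclude.
CIF value = CFR price + insurance = 61153.81 + 186.11 = 61339.92
Import duty = 61339.92 × 17.6% = 10795.83
Buyer bears: insurance 186.11 + brokerage 133.11 + duty 10795.83 = 11115.05
Landed cost = invoice 61153.81 + 11115.05 = 72268.86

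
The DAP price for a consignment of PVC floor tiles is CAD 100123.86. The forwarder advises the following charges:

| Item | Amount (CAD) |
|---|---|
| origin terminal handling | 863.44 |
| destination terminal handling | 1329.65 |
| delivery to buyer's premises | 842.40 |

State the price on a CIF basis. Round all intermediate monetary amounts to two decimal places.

Not relevant to the conversion: origin terminal — on the seller under both DAP and CIF; already in the DAP price and stays in the CIF price.
From DAP to CIF, the seller no longer bears: destination terminal, delivery.
CIF price = 100123.86 − 1329.65 − 842.40 = 97951.81

CIF price: CAD 97951.81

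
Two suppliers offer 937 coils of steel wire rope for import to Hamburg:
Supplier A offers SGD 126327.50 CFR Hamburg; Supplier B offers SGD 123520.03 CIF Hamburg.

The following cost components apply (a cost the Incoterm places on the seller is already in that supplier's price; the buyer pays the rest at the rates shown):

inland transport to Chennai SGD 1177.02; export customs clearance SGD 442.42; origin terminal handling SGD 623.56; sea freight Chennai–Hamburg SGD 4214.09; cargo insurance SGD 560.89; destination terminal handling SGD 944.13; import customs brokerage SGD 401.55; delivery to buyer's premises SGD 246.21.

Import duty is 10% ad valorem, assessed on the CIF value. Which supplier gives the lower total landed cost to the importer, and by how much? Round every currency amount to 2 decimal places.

Supplier A (CFR):
CIF value = CFR price + insurance = 126327.50 + 560.89 = 126888.39
Import duty = 126888.39 × 10% = 12688.84
Buyer bears (A): 560.89 + 944.13 + 401.55 + 246.21 = 2152.78
Landed cost (A) = invoice 126327.50 + 2152.78 + duty 12688.84 = 141169.12
Supplier B (CIF):
The CIF price already equals the CIF value: 123520.03
Import duty = 123520.03 × 10% = 12352.00
Buyer bears (B): 944.13 + 401.55 + 246.21 = 1591.89
Landed cost (B) = invoice 123520.03 + 1591.89 + duty 12352.00 = 137463.92
Difference = |141169.12 − 137463.92| = 3705.20

Supplier B is cheaper by SGD 3705.20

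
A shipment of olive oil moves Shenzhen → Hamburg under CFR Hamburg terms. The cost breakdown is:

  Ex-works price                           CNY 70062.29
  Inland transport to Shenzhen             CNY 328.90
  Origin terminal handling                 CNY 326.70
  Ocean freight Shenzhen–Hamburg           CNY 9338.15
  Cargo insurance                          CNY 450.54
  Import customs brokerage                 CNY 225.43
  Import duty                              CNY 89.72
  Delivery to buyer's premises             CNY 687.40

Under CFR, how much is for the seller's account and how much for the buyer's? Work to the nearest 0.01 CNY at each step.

CFR: the seller pays costs through ocean freight to the destination port, but not insurance.
Seller's account: goods 70062.29 + inland to port 328.90 + origin terminal 326.70 + freight 9338.15 = 80056.04
Buyer's account: insurance 450.54 + brokerage 225.43 + duty 89.72 + delivery 687.40 = 1453.09

Seller: CNY 80056.04; buyer: CNY 1453.09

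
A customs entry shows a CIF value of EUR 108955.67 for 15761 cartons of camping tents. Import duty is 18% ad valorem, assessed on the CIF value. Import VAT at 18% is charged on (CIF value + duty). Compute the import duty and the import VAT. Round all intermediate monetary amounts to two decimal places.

Import duty = 108955.67 × 18% = 19612.02
VAT base = CIF + duty = 108955.67 + 19612.02 = 128567.69
Import VAT = 128567.69 × 18% = 23142.18

Import duty: EUR 19612.02; import VAT: EUR 23142.18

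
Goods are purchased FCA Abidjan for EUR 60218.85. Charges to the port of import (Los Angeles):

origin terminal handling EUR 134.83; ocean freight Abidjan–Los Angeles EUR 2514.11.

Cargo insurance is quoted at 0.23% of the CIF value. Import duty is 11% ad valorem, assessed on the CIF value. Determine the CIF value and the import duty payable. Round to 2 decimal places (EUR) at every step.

Let C be the CIF value. C = FCA price + pre-shipment costs + freight + 0.23% × C
C − 0.23% × C = 60218.85 + 134.83 + 2514.11
0.9977 × C = 62867.79
C = 62867.79 / 0.9977 = 63012.72
Insurance premium = 0.23% × 63012.72 = 144.93
Import duty = 63012.72 × 11% = 6931.40

CIF value: EUR 63012.72; import duty: EUR 6931.40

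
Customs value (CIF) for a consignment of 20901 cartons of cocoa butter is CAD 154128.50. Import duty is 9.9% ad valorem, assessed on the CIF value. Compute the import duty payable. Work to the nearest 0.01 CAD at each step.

Import duty = 154128.50 × 9.9% = 15258.72

Import duty: CAD 15258.72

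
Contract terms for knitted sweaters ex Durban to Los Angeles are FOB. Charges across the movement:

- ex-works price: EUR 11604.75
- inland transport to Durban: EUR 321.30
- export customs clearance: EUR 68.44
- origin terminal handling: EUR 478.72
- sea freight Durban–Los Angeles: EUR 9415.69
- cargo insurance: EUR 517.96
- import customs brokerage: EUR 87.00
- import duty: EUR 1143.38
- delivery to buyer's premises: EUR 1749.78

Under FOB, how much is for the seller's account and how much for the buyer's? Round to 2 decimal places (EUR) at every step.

FOB: the seller bears costs until goods are on board at the origin port; the buyer bears freight, insurance and all costs thereafter.
Seller's account: goods 11604.75 + inland to port 321.30 + export clearance 68.44 + origin terminal 478.72 = 12473.21
Buyer's account: freight 9415.69 + insurance 517.96 + brokerage 87.00 + duty 1143.38 + delivery 1749.78 = 12913.81

Seller: EUR 12473.21; buyer: EUR 12913.81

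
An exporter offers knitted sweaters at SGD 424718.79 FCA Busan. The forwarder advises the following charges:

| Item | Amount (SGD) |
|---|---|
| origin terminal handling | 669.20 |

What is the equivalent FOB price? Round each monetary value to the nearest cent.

From FCA to FOB, the seller additionally bears: origin terminal.
FOB price = 424718.79 + 669.20 = 425387.99

FOB price: SGD 425387.99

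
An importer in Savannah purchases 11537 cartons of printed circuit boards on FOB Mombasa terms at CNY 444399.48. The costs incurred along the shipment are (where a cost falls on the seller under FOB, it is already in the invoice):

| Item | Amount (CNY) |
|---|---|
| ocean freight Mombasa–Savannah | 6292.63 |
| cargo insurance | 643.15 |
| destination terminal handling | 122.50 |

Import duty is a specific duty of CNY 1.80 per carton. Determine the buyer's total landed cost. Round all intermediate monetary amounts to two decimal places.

FOB: the seller bears costs until goods are on board at the origin port; the buyer bears freight, insurance and all costs thereafter.
CIF value = FOB price + freight + insurance = 444399.48 + 6292.63 + 643.15 = 451335.26
Import duty = 11537 × 1.80 = 20766.60
Buyer bears: freight 6292.63 + insurance 643.15 + destination terminal 122.50 + duty 20766.60 = 27824.88
Landed cost = invoice 444399.48 + 27824.88 = 472224.36

Total landed cost: CNY 472224.36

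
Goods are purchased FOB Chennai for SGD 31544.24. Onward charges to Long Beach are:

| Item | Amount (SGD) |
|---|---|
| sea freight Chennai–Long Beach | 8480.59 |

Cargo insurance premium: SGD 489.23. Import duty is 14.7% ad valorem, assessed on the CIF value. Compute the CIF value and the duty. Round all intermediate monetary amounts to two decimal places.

CIF = FOB price + freight + insurance
CIF = 31544.24 + 8480.59 + 489.23 = 40514.06
Import duty = 40514.06 × 14.7% = 5955.57

CIF value: SGD 40514.06; import duty: SGD 5955.57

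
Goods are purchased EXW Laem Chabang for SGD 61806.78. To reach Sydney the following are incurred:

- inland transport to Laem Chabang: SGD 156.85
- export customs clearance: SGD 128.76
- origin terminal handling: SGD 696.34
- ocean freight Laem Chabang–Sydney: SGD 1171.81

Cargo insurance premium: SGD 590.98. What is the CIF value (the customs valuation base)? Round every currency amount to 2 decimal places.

CIF = EXW price + pre-shipment costs + freight + insurance
CIF = 61806.78 + 156.85 + 128.76 + 696.34 + 1171.81 + 590.98 = 64551.52

CIF value: SGD 64551.52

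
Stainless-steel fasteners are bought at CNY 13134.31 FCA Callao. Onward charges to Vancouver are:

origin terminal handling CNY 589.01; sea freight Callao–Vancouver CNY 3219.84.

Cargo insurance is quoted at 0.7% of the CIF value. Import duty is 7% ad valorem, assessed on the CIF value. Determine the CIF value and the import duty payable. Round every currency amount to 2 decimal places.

Let C be the CIF value. C = FCA price + pre-shipment costs + freight + 0.7% × C
C − 0.7% × C = 13134.31 + 589.01 + 3219.84
0.993 × C = 16943.16
C = 16943.16 / 0.993 = 17062.60
Insurance premium = 0.7% × 17062.60 = 119.44
Import duty = 17062.60 × 7% = 1194.38

CIF value: CNY 17062.60; import duty: CNY 1194.38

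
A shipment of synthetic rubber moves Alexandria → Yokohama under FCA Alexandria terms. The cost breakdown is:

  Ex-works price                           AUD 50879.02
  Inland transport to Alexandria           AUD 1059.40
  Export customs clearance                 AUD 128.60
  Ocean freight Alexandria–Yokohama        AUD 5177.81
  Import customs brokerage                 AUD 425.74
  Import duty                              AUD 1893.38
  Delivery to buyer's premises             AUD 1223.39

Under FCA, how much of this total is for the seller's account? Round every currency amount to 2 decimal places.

Seller's account: AUD 52067.02

FCA: the seller delivers export-cleared goods to the carrier; the buyer bears costs from that point.
Seller's account: goods 50879.02 + inland to port 1059.40 + export clearance 128.60 = 52067.02
Buyer's account: freight 5177.81 + brokerage 425.74 + duty 1893.38 + delivery 1223.39 = 8720.32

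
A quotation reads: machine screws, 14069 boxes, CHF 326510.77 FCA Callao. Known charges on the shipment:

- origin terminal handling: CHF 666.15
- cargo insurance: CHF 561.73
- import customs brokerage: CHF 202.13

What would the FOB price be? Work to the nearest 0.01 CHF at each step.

FOB price: CHF 327176.92

Not relevant to the conversion: brokerage, insurance — on the buyer under both terms; not part of either seller's price.
From FCA to FOB, the seller additionally bears: origin terminal.
FOB price = 326510.77 + 666.15 = 327176.92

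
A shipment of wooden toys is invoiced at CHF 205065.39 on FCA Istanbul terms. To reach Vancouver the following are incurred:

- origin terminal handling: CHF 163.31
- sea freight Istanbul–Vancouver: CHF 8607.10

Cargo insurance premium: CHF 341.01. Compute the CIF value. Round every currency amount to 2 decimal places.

CIF value: CHF 214176.81

CIF = FCA price + pre-shipment costs + freight + insurance
CIF = 205065.39 + 163.31 + 8607.10 + 341.01 = 214176.81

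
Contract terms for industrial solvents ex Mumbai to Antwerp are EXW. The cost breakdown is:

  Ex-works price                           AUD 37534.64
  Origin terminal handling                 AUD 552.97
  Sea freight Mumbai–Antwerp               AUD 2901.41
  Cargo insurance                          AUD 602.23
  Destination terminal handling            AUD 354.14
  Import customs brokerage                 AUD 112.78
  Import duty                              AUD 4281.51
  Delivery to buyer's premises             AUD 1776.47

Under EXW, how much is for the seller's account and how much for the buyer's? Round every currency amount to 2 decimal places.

Seller: AUD 37534.64; buyer: AUD 10581.51

EXW: the seller makes goods available at their premises; the buyer bears all onward costs.
Seller's account: goods 37534.64 = 37534.64
Buyer's account: origin terminal 552.97 + freight 2901.41 + insurance 602.23 + destination terminal 354.14 + brokerage 112.78 + duty 4281.51 + delivery 1776.47 = 10581.51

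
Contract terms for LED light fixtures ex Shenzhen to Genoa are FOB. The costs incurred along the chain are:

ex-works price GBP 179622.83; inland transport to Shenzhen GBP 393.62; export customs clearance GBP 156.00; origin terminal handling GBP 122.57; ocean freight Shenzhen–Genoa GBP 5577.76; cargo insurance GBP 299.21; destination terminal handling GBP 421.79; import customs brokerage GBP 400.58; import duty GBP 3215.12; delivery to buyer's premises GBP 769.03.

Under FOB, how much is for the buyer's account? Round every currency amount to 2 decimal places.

Buyer's account: GBP 10683.49

FOB: the seller bears costs until goods are on board at the origin port; the buyer bears freight, insurance and all costs thereafter.
Seller's account: goods 179622.83 + inland to port 393.62 + export clearance 156.00 + origin terminal 122.57 = 180295.02
Buyer's account: freight 5577.76 + insurance 299.21 + destination terminal 421.79 + brokerage 400.58 + duty 3215.12 + delivery 769.03 = 10683.49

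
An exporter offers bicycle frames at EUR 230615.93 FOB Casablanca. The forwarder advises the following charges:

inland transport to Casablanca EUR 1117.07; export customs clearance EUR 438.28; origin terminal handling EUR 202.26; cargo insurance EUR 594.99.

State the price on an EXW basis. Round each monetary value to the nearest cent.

Not relevant to the conversion: insurance — on the buyer under both terms; not part of either seller's price.
From FOB to EXW, the seller no longer bears: inland to port, export clearance, origin terminal.
EXW price = 230615.93 − 1117.07 − 438.28 − 202.26 = 228858.32

EXW price: EUR 228858.32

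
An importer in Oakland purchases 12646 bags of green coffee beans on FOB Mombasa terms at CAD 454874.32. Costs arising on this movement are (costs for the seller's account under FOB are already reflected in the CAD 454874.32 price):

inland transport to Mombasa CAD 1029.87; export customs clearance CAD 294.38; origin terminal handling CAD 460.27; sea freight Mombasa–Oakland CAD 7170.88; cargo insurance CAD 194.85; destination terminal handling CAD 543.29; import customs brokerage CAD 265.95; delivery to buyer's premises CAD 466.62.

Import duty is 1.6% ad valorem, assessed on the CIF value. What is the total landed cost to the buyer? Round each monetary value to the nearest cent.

Total landed cost: CAD 470911.75

FOB: the seller bears costs until goods are on board at the origin port; the buyer bears freight, insurance and all costs thereafter.
Already in the invoice (seller's account under FOB): inland to port, export clearance, origin terminal — exclude.
CIF value = FOB price + freight + insurance = 454874.32 + 7170.88 + 194.85 = 462240.05
Import duty = 462240.05 × 1.6% = 7395.84
Buyer bears: freight 7170.88 + insurance 194.85 + destination terminal 543.29 + brokerage 265.95 + delivery 466.62 + duty 7395.84 = 16037.43
Landed cost = invoice 454874.32 + 16037.43 = 470911.75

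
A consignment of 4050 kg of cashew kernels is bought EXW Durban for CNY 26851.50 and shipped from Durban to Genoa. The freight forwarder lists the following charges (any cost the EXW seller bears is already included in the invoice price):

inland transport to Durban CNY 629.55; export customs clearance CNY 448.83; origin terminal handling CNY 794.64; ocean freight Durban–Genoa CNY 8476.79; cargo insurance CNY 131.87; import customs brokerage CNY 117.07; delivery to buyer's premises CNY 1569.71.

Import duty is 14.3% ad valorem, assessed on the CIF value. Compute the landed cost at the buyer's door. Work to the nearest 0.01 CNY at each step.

EXW: the seller makes goods available at their premises; the buyer bears all onward costs.
CIF value = EXW price + inland to port + export clearance + origin terminal + freight + insurance = 26851.50 + 629.55 + 448.83 + 794.64 + 8476.79 + 131.87 = 37333.18
Import duty = 37333.18 × 14.3% = 5338.64
Buyer bears: inland to port 629.55 + export clearance 448.83 + origin terminal 794.64 + freight 8476.79 + insurance 131.87 + brokerage 117.07 + delivery 1569.71 + duty 5338.64 = 17507.10
Landed cost = invoice 26851.50 + 17507.10 = 44358.60

Total landed cost: CNY 44358.60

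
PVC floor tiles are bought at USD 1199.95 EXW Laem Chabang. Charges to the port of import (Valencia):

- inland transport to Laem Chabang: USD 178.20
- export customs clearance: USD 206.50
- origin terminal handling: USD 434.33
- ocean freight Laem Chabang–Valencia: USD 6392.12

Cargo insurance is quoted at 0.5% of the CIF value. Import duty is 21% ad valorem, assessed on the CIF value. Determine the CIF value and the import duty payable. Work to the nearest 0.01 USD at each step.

Let C be the CIF value. C = EXW price + pre-shipment costs + freight + 0.5% × C
C − 0.5% × C = 1199.95 + 178.20 + 206.50 + 434.33 + 6392.12
0.995 × C = 8411.10
C = 8411.10 / 0.995 = 8453.37
Insurance premium = 0.5% × 8453.37 = 42.27
Import duty = 8453.37 × 21% = 1775.21

CIF value: USD 8453.37; import duty: USD 1775.21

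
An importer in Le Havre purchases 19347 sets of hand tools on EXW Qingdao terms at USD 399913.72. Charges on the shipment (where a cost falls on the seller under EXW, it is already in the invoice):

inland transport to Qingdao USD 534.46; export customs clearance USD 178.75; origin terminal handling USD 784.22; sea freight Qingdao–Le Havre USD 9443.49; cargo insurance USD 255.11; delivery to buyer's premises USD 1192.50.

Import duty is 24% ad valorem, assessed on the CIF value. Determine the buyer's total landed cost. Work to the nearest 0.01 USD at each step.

Total landed cost: USD 510968.59

EXW: the seller makes goods available at their premises; the buyer bears all onward costs.
CIF value = EXW price + inland to port + export clearance + origin terminal + freight + insurance = 399913.72 + 534.46 + 178.75 + 784.22 + 9443.49 + 255.11 = 411109.75
Import duty = 411109.75 × 24% = 98666.34
Buyer bears: inland to port 534.46 + export clearance 178.75 + origin terminal 784.22 + freight 9443.49 + insurance 255.11 + delivery 1192.50 + duty 98666.34 = 111054.87
Landed cost = invoice 399913.72 + 111054.87 = 510968.59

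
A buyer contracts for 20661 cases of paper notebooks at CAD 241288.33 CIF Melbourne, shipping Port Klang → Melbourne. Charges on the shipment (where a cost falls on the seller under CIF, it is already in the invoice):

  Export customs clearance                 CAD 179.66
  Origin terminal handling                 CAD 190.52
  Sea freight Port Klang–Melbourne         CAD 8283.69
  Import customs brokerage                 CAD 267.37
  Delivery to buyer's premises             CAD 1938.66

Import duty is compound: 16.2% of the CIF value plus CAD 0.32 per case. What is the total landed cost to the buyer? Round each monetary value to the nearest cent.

Total landed cost: CAD 289194.59

CIF: the seller pays costs through ocean freight and marine insurance to the destination port.
Already in the invoice (seller's account under CIF): export clearance, origin terminal, freight — exclude.
The CIF price already equals the CIF value: 241288.33
Ad valorem component: 241288.33 × 16.2% = 39088.71
Specific component: 20661 × 0.32 = 6611.52
Import duty = 39088.71 + 6611.52 = 45700.23
Buyer bears: brokerage 267.37 + delivery 1938.66 + duty 45700.23 = 47906.26
Landed cost = invoice 241288.33 + 47906.26 = 289194.59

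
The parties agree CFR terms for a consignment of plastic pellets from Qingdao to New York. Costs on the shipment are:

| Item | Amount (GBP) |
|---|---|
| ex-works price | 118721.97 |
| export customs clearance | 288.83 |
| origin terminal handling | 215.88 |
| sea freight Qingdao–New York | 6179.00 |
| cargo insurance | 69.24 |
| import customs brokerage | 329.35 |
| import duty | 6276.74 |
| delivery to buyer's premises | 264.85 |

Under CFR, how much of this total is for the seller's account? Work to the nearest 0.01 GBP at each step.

CFR: the seller pays costs through ocean freight to the destination port, but not insurance.
Seller's account: goods 118721.97 + export clearance 288.83 + origin terminal 215.88 + freight 6179.00 = 125405.68
Buyer's account: insurance 69.24 + brokerage 329.35 + duty 6276.74 + delivery 264.85 = 6940.18

Seller's account: GBP 125405.68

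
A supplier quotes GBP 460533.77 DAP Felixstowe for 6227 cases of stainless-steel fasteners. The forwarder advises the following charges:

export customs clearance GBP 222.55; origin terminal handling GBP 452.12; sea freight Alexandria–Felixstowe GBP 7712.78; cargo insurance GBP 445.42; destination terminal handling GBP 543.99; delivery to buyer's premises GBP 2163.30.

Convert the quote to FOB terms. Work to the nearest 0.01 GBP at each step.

FOB price: GBP 449668.28

Not relevant to the conversion: export clearance, origin terminal — on the seller under both DAP and FOB; already in the DAP price and stays in the FOB price.
From DAP to FOB, the seller no longer bears: freight, insurance, destination terminal, delivery.
FOB price = 460533.77 − 7712.78 − 445.42 − 543.99 − 2163.30 = 449668.28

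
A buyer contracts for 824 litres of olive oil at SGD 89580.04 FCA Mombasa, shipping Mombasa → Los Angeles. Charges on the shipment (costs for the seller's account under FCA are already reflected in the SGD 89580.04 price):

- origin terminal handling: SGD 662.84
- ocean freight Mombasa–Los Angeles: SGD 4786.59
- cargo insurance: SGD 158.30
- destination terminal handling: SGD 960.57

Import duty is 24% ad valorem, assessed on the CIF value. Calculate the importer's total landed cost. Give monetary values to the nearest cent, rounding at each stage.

Total landed cost: SGD 118993.40

FCA: the seller delivers export-cleared goods to the carrier; the buyer bears costs from that point.
CIF value = FCA price + origin terminal + freight + insurance = 89580.04 + 662.84 + 4786.59 + 158.30 = 95187.77
Import duty = 95187.77 × 24% = 22845.06
Buyer bears: origin terminal 662.84 + freight 4786.59 + insurance 158.30 + destination terminal 960.57 + duty 22845.06 = 29413.36
Landed cost = invoice 89580.04 + 29413.36 = 118993.40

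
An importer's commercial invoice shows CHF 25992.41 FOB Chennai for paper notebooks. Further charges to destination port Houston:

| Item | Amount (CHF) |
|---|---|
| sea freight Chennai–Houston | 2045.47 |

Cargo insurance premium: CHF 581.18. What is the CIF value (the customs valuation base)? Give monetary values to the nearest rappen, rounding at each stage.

CIF = FOB price + freight + insurance
CIF = 25992.41 + 2045.47 + 581.18 = 28619.06

CIF value: CHF 28619.06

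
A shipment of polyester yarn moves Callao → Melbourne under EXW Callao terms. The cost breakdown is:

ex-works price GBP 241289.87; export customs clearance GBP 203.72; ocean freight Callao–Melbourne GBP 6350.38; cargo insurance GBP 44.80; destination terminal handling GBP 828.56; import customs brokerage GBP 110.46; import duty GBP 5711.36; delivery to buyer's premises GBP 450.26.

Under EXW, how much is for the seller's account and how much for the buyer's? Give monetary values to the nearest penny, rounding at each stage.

Seller: GBP 241289.87; buyer: GBP 13699.54

EXW: the seller makes goods available at their premises; the buyer bears all onward costs.
Seller's account: goods 241289.87 = 241289.87
Buyer's account: export clearance 203.72 + freight 6350.38 + insurance 44.80 + destination terminal 828.56 + brokerage 110.46 + duty 5711.36 + delivery 450.26 = 13699.54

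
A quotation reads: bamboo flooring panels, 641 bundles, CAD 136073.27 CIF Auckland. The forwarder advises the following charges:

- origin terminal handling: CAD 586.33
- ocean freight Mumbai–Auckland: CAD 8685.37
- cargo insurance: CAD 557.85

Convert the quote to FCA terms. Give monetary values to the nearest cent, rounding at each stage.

FCA price: CAD 126243.72

From CIF to FCA, the seller no longer bears: origin terminal, freight, insurance.
FCA price = 136073.27 − 586.33 − 8685.37 − 557.85 = 126243.72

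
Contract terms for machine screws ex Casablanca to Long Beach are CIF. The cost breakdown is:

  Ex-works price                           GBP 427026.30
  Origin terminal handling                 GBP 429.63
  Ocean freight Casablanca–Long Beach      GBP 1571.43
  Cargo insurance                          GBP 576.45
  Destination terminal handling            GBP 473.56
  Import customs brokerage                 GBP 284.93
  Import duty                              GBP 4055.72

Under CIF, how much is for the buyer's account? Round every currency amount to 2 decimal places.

CIF: the seller pays costs through ocean freight and marine insurance to the destination port.
Seller's account: goods 427026.30 + origin terminal 429.63 + freight 1571.43 + insurance 576.45 = 429603.81
Buyer's account: destination terminal 473.56 + brokerage 284.93 + duty 4055.72 = 4814.21

Buyer's account: GBP 4814.21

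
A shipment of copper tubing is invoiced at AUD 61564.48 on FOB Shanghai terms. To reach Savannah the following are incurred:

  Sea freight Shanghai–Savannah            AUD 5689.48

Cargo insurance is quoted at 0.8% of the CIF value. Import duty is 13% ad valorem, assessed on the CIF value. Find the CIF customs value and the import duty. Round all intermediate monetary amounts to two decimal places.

CIF value: AUD 67796.33; import duty: AUD 8813.52

Let C be the CIF value. C = FOB price + freight + 0.8% × C
C − 0.8% × C = 61564.48 + 5689.48
0.992 × C = 67253.96
C = 67253.96 / 0.992 = 67796.33
Insurance premium = 0.8% × 67796.33 = 542.37
Import duty = 67796.33 × 13% = 8813.52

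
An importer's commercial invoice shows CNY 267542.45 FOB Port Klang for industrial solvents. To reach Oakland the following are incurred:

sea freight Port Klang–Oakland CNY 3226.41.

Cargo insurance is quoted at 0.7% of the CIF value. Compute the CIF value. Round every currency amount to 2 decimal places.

CIF value: CNY 272677.60

Let C be the CIF value. C = FOB price + freight + 0.7% × C
C − 0.7% × C = 267542.45 + 3226.41
0.993 × C = 270768.86
C = 270768.86 / 0.993 = 272677.60
Insurance premium = 0.7% × 272677.60 = 1908.74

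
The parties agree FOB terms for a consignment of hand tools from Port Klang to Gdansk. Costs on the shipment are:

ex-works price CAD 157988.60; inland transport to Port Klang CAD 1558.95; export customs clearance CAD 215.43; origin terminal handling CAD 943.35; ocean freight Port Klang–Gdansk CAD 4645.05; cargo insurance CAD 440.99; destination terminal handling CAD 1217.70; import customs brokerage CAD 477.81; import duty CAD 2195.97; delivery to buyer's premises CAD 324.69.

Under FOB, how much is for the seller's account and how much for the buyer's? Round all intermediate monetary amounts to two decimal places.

Seller: CAD 160706.33; buyer: CAD 9302.21

FOB: the seller bears costs until goods are on board at the origin port; the buyer bears freight, insurance and all costs thereafter.
Seller's account: goods 157988.60 + inland to port 1558.95 + export clearance 215.43 + origin terminal 943.35 = 160706.33
Buyer's account: freight 4645.05 + insurance 440.99 + destination terminal 1217.70 + brokerage 477.81 + duty 2195.97 + delivery 324.69 = 9302.21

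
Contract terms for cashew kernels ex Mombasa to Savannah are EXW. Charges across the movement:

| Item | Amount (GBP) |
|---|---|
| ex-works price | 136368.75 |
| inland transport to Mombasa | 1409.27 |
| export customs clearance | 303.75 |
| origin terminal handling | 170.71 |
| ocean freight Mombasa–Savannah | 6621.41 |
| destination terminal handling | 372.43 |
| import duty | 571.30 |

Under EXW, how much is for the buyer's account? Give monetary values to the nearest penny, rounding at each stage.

Buyer's account: GBP 9448.87

EXW: the seller makes goods available at their premises; the buyer bears all onward costs.
Seller's account: goods 136368.75 = 136368.75
Buyer's account: inland to port 1409.27 + export clearance 303.75 + origin terminal 170.71 + freight 6621.41 + destination terminal 372.43 + duty 571.30 = 9448.87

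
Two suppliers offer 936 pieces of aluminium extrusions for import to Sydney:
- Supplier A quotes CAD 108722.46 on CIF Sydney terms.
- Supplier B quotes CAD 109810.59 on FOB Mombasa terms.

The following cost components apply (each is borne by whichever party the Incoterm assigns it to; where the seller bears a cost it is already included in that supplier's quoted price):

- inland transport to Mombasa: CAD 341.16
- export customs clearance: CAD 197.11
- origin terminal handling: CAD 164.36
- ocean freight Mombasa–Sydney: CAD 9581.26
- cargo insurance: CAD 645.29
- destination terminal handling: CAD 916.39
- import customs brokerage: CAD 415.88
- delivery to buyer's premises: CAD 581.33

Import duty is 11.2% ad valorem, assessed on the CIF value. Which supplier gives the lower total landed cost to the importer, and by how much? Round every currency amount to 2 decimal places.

Supplier A is cheaper by CAD 12581.92

Supplier A (CIF):
The CIF price already equals the CIF value: 108722.46
Import duty = 108722.46 × 11.2% = 12176.92
Buyer bears (A): 916.39 + 415.88 + 581.33 = 1913.60
Landed cost (A) = invoice 108722.46 + 1913.60 + duty 12176.92 = 122812.98
Supplier B (FOB):
CIF value = FOB price + freight + insurance = 109810.59 + 9581.26 + 645.29 = 120037.14
Import duty = 120037.14 × 11.2% = 13444.16
Buyer bears (B): 9581.26 + 645.29 + 916.39 + 415.88 + 581.33 = 12140.15
Landed cost (B) = invoice 109810.59 + 12140.15 + duty 13444.16 = 135394.90
Difference = |122812.98 − 135394.90| = 12581.92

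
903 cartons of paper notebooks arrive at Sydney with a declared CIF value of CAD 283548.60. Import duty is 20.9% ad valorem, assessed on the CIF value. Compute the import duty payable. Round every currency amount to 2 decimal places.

Import duty = 283548.60 × 20.9% = 59261.66

Import duty: CAD 59261.66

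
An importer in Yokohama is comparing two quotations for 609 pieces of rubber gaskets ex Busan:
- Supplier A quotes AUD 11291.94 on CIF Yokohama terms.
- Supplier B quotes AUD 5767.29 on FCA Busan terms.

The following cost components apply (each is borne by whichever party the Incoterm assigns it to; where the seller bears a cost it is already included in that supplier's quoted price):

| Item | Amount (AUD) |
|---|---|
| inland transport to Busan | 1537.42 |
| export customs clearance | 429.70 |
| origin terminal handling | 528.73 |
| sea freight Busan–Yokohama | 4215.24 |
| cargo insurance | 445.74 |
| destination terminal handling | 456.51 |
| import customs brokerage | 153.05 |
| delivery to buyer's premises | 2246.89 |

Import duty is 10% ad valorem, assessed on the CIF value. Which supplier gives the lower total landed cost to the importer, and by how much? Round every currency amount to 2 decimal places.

Supplier A (CIF):
The CIF price already equals the CIF value: 11291.94
Import duty = 11291.94 × 10% = 1129.19
Buyer bears (A): 456.51 + 153.05 + 2246.89 = 2856.45
Landed cost (A) = invoice 11291.94 + 2856.45 + duty 1129.19 = 15277.58
Supplier B (FCA):
CIF value = FCA price + origin terminal + freight + insurance = 5767.29 + 528.73 + 4215.24 + 445.74 = 10957.00
Import duty = 10957.00 × 10% = 1095.70
Buyer bears (B): 528.73 + 4215.24 + 445.74 + 456.51 + 153.05 + 2246.89 = 8046.16
Landed cost (B) = invoice 5767.29 + 8046.16 + duty 1095.70 = 14909.15
Difference = |15277.58 − 14909.15| = 368.43

Supplier B is cheaper by AUD 368.43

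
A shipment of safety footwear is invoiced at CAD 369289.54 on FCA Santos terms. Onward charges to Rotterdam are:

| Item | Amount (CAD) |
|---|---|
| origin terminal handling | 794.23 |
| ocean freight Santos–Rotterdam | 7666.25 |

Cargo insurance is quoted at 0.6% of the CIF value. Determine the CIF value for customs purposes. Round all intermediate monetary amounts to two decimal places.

CIF value: CAD 380030.20

Let C be the CIF value. C = FCA price + pre-shipment costs + freight + 0.6% × C
C − 0.6% × C = 369289.54 + 794.23 + 7666.25
0.994 × C = 377750.02
C = 377750.02 / 0.994 = 380030.20
Insurance premium = 0.6% × 380030.20 = 2280.18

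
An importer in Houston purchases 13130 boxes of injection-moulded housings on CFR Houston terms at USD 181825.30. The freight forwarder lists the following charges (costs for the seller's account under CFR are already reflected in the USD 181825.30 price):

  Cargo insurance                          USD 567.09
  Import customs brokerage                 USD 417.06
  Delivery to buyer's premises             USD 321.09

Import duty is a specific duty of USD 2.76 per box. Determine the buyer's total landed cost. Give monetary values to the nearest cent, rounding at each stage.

Total landed cost: USD 219369.34

CFR: the seller pays costs through ocean freight to the destination port, but not insurance.
CIF value = CFR price + insurance = 181825.30 + 567.09 = 182392.39
Import duty = 13130 × 2.76 = 36238.80
Buyer bears: insurance 567.09 + brokerage 417.06 + delivery 321.09 + duty 36238.80 = 37544.04
Landed cost = invoice 181825.30 + 37544.04 = 219369.34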